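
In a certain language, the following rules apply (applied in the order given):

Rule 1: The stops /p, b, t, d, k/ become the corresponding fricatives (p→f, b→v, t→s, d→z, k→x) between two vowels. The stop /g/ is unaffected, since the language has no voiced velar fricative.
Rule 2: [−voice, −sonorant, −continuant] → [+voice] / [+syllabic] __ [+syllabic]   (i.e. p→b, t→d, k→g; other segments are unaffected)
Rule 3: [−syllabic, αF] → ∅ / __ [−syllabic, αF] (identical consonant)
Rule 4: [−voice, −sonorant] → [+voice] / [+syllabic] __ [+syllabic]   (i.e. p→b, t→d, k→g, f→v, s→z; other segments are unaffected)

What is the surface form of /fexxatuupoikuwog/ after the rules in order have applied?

Rule 1 (intervocalic spirantization): /t/ is a stop between vowels /a/ and /u/, so it spirantizes to the fricative [s]. /p/ is a stop between vowels /u/ and /o/, so it spirantizes to the fricative [f]. /k/ is a stop between vowels /i/ and /u/, so it spirantizes to the fricative [x]. /fexxatuupoikuwog/ → fexxasuufoixuwog.
Rule 2 (intervocalic voicing): no segment meets the environment; /fexxasuufoixuwog/ is unchanged.
Rule 3 (degemination): /xx/ is a geminate; the first /x/ deletes. /fexxasuufoixuwog/ → fexasuufoixuwog.
Rule 4 (intervocalic voicing): /s/ is a voiceless obstruent between vowels /a/ and /u/, so it voices to [z]. /f/ is a voiceless obstruent between vowels /u/ and /o/, so it voices to [v]. /fexasuufoixuwog/ → fexazuuvoixuwog.

fexazuuvoixuwog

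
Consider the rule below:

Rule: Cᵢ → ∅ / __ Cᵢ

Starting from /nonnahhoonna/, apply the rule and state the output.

nonahoona

/nn/ is a geminate; the first /n/ deletes.
/hh/ is a geminate; the first /h/ deletes.
/nn/ is a geminate; the first /n/ deletes.
The other instances of /n/, /h/ do not occur in the required environment and remain unchanged.
Surface form: [nonahoona].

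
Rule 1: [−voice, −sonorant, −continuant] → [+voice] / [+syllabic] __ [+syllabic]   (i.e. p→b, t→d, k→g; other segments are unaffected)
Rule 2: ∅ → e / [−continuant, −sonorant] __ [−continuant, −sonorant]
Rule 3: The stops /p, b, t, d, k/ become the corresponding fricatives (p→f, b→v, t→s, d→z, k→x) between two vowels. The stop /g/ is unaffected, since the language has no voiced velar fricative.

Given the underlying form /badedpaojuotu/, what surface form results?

Rule 1 (intervocalic voicing): /t/ is a voiceless stop between vowels /o/ and /u/, so it voices to [d]. /badedpaojuotu/ → badedpaojuodu.
Rule 2 (stop-cluster e-epenthesis): /d/ and /p/ form a stop–stop cluster, so [e] is inserted between them. /badedpaojuodu/ → badedepaojuodu.
Rule 3 (intervocalic spirantization): /d/ is a stop between vowels /a/ and /e/, so it spirantizes to the fricative [z]. /d/ is a stop between vowels /e/ and /e/, so it spirantizes to the fricative [z]. /p/ is a stop between vowels /e/ and /a/, so it spirantizes to the fricative [f]. /d/ is a stop between vowels /o/ and /u/, so it spirantizes to the fricative [z]. /badedepaojuodu/ → bazezefaojuozu.

bazezefaojuozu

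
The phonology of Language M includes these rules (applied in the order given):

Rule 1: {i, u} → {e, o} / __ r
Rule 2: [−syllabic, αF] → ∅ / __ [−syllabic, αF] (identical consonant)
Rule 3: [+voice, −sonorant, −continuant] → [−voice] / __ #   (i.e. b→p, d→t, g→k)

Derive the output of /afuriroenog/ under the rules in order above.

Rule 1 (pre-rhotic lowering): /u/ is a high vowel immediately before /r/, so it lowers to [o]. /i/ is a high vowel immediately before /r/, so it lowers to [e]. /afuriroenog/ → aforeroenog.
Rule 2 (degemination): no segment meets the environment; /aforeroenog/ is unchanged.
Rule 3 (final devoicing): /g/ is a voiced stop in word-final position, so it devoices to [k]. /aforeroenog/ → aforeroenok.

aforeroenok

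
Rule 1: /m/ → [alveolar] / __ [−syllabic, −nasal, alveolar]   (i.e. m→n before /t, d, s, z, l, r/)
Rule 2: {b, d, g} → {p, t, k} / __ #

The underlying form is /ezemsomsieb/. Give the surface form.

Rule 1 (nasal place assimilation): /m/ precedes the alveolar consonant /s/, so it assimilates in place to [n]. /m/ precedes the alveolar consonant /s/, so it assimilates in place to [n]. /ezemsomsieb/ → ezensonsieb.
Rule 2 (final devoicing): /b/ is a voiced stop in word-final position, so it devoices to [p]. /ezensonsieb/ → ezensonsiep.

ezensonsiep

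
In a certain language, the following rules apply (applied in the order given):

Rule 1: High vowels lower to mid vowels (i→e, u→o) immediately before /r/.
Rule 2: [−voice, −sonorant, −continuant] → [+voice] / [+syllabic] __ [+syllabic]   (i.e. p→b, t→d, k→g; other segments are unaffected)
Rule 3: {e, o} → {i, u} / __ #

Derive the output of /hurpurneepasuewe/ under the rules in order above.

Rule 1 (pre-rhotic lowering): /u/ is a high vowel immediately before /r/, so it lowers to [o]. /u/ is a high vowel immediately before /r/, so it lowers to [o]. /hurpurneepasuewe/ → horporneepasuewe.
Rule 2 (intervocalic voicing): /p/ is a voiceless stop between vowels /e/ and /a/, so it voices to [b]. /horporneepasuewe/ → horporneebasuewe.
Rule 3 (final vowel raising): /e/ is a mid vowel in word-final position, so it raises to [i]. /horporneebasuewe/ → horporneebasuewi.

horporneebasuewi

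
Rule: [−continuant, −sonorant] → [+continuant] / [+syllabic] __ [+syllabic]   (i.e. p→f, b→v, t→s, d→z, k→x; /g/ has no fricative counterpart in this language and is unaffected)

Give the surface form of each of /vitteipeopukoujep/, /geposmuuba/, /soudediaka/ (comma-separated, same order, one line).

vitteifeofuxoujep, gefosmuuva, souzeziaxa

/vitteipeopukoujep/: /p/ is a stop between vowels /i/ and /e/, so it spirantizes to the fricative [f]. /p/ is a stop between vowels /o/ and /u/, so it spirantizes to the fricative [f]. /k/ is a stop between vowels /u/ and /o/, so it spirantizes to the fricative [x]. → [vitteifeofuxoujep].
/geposmuuba/: /p/ is a stop between vowels /e/ and /o/, so it spirantizes to the fricative [f]. /b/ is a stop between vowels /u/ and /a/, so it spirantizes to the fricative [v]. → [gefosmuuva].
/soudediaka/: /d/ is a stop between vowels /u/ and /e/, so it spirantizes to the fricative [z]. /d/ is a stop between vowels /e/ and /i/, so it spirantizes to the fricative [z]. /k/ is a stop between vowels /a/ and /a/, so it spirantizes to the fricative [x]. → [souzeziaxa].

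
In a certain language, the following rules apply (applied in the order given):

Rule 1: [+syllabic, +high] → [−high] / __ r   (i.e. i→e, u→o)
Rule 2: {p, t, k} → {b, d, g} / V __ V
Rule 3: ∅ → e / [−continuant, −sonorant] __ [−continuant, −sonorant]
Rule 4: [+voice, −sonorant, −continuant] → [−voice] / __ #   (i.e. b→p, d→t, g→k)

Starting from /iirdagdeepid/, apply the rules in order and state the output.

ierdagedeebit

Rule 1 (pre-rhotic lowering): /i/ is a high vowel immediately before /r/, so it lowers to [e]. /iirdagdeepid/ → ierdagdeepid.
Rule 2 (intervocalic voicing): /p/ is a voiceless stop between vowels /e/ and /i/, so it voices to [b]. /ierdagdeepid/ → ierdagdeebid.
Rule 3 (stop-cluster e-epenthesis): /g/ and /d/ form a stop–stop cluster, so [e] is inserted between them. /ierdagdeebid/ → ierdagedeebid.
Rule 4 (final devoicing): /d/ is a voiced stop in word-final position, so it devoices to [t]. /ierdagedeebid/ → ierdagedeebit.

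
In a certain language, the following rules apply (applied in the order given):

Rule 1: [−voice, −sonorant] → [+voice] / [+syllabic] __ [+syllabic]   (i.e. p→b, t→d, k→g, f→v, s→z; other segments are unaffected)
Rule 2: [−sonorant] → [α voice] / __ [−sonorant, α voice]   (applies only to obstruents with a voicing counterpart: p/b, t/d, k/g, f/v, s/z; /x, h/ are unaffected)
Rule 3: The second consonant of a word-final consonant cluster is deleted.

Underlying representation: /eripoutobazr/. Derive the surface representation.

Rule 1 (intervocalic voicing): /p/ is a voiceless obstruent between vowels /i/ and /o/, so it voices to [b]. /t/ is a voiceless obstruent between vowels /u/ and /o/, so it voices to [d]. /eripoutobazr/ → eriboudobazr.
Rule 2 (regressive voicing assimilation): no segment meets the environment; /eriboudobazr/ is unchanged.
Rule 3 (final cluster simplification): /r/ is the second consonant of a word-final cluster /zr/, so it deletes. /eriboudobazr/ → eriboudobaz.

eriboudobaz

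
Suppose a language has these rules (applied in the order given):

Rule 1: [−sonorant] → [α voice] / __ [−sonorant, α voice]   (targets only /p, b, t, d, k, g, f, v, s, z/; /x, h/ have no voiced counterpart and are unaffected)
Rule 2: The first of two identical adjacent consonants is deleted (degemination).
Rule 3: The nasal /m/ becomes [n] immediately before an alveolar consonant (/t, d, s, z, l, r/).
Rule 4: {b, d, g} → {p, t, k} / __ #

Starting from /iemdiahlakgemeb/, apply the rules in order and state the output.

iendiahlagemep

Rule 1 (regressive voicing assimilation): /k/ precedes the voiced obstruent /g/, so it voices to [g] by assimilation. /iemdiahlakgemeb/ → iemdiahlaggemeb.
Rule 2 (degemination): /gg/ is a geminate; the first /g/ deletes. /iemdiahlaggemeb/ → iemdiahlagemeb.
Rule 3 (nasal place assimilation): /m/ precedes the alveolar consonant /d/, so it assimilates in place to [n]. /iemdiahlagemeb/ → iendiahlagemeb.
Rule 4 (final devoicing): /b/ is a voiced stop in word-final position, so it devoices to [p]. /iendiahlagemeb/ → iendiahlagemep.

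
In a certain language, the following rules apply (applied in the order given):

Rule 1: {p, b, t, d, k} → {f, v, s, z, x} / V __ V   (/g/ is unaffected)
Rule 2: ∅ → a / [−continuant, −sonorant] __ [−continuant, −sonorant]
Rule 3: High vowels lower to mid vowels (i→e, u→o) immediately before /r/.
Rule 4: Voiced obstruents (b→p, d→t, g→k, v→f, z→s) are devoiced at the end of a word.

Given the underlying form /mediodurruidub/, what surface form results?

meziozorruizup

Rule 1 (intervocalic spirantization): /d/ is a stop between vowels /e/ and /i/, so it spirantizes to the fricative [z]. /d/ is a stop between vowels /o/ and /u/, so it spirantizes to the fricative [z]. /d/ is a stop between vowels /i/ and /u/, so it spirantizes to the fricative [z]. /mediodurruidub/ → meziozurruizub.
Rule 2 (stop-cluster a-epenthesis): no segment meets the environment; /meziozurruizub/ is unchanged.
Rule 3 (pre-rhotic lowering): /u/ is a high vowel immediately before /r/, so it lowers to [o]. /meziozurruizub/ → meziozorruizub.
Rule 4 (final devoicing): /b/ is a voiced obstruent in word-final position, so it devoices to [p]. /meziozorruizub/ → meziozorruizup.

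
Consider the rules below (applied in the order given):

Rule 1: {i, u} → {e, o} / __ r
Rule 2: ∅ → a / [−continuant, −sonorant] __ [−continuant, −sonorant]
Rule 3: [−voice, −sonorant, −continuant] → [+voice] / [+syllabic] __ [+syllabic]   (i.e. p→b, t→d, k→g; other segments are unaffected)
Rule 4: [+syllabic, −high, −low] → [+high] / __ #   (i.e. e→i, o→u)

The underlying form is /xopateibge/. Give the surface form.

xobadeibagi

Rule 1 (pre-rhotic lowering): no segment meets the environment; /xopateibge/ is unchanged.
Rule 2 (stop-cluster a-epenthesis): /b/ and /g/ form a stop–stop cluster, so [a] is inserted between them. /xopateibge/ → xopateibage.
Rule 3 (intervocalic voicing): /p/ is a voiceless stop between vowels /o/ and /a/, so it voices to [b]. /t/ is a voiceless stop between vowels /a/ and /e/, so it voices to [d]. /xopateibage/ → xobadeibage.
Rule 4 (final vowel raising): /e/ is a mid vowel in word-final position, so it raises to [i]. /xobadeibage/ → xobadeibagi.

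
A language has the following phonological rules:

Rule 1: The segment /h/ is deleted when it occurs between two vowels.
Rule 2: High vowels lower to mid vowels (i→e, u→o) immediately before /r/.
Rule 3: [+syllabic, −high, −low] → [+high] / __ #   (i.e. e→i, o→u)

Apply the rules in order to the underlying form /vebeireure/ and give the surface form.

vebeereori

Rule 1 (intervocalic h-deletion): no segment meets the environment; /vebeireure/ is unchanged.
Rule 2 (pre-rhotic lowering): /i/ is a high vowel immediately before /r/, so it lowers to [e]. /u/ is a high vowel immediately before /r/, so it lowers to [o]. /vebeireure/ → vebeereore.
Rule 3 (final vowel raising): /e/ is a mid vowel in word-final position, so it raises to [i]. /vebeereore/ → vebeereori.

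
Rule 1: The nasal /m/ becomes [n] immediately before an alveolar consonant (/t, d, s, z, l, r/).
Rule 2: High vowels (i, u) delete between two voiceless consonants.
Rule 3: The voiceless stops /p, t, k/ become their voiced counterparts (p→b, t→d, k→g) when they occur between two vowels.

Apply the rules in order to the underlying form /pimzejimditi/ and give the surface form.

pinzejindidi

Rule 1 (nasal place assimilation): /m/ precedes the alveolar consonant /z/, so it assimilates in place to [n]. /m/ precedes the alveolar consonant /d/, so it assimilates in place to [n]. /pimzejimditi/ → pinzejinditi.
Rule 2 (high vowel syncope): no segment meets the environment; /pinzejinditi/ is unchanged.
Rule 3 (intervocalic voicing): /t/ is a voiceless stop between vowels /i/ and /i/, so it voices to [d]. /pinzejinditi/ → pinzejindidi.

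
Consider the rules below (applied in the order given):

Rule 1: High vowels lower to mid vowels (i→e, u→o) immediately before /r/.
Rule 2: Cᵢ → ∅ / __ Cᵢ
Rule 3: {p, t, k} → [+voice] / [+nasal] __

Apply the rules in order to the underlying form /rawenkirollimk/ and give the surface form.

rawengerolimg

Rule 1 (pre-rhotic lowering): /i/ is a high vowel immediately before /r/, so it lowers to [e]. /rawenkirollimk/ → rawenkerollimk.
Rule 2 (degemination): /ll/ is a geminate; the first /l/ deletes. /rawenkerollimk/ → rawenkerolimk.
Rule 3 (post-nasal voicing): /k/ is a voiceless stop immediately after the nasal /n/, so it voices to [g]. /k/ is a voiceless stop immediately after the nasal /m/, so it voices to [g]. /rawenkerolimk/ → rawengerolimg.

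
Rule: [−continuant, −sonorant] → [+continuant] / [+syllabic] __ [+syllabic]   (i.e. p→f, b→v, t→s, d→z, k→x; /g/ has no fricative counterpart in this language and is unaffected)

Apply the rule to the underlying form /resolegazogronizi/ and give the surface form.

No segment of /resolegazogronizi/ meets the structural description of the rule, so the form surfaces unchanged.

resolegazogronizi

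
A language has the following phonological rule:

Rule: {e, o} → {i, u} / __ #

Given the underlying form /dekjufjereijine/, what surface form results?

Scanning /dekjufjereijine/: /e/ at position 2 is not in the conditioning environment; /e/ at position 8 is not in the conditioning environment; /e/ at position 10 is not in the conditioning environment; /e/ is a mid vowel in word-final position, so it raises to [i].
Result: [dekjufjereijini].

dekjufjereijini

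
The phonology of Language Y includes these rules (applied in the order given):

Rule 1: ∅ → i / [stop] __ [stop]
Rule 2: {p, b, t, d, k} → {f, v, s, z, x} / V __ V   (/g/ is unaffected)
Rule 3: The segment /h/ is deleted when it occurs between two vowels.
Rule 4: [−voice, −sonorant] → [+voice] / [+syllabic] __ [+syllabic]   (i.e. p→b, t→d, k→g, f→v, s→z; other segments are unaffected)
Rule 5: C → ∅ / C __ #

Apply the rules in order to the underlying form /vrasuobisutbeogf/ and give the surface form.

vrazuovizuziveog

Rule 1 (stop-cluster i-epenthesis): /t/ and /b/ form a stop–stop cluster, so [i] is inserted between them. /vrasuobisutbeogf/ → vrasuobisutibeogf.
Rule 2 (intervocalic spirantization): /b/ is a stop between vowels /o/ and /i/, so it spirantizes to the fricative [v]. /t/ is a stop between vowels /u/ and /i/, so it spirantizes to the fricative [s]. /b/ is a stop between vowels /i/ and /e/, so it spirantizes to the fricative [v]. /vrasuobisutibeogf/ → vrasuovisusiveogf.
Rule 3 (intervocalic h-deletion): no segment meets the environment; /vrasuovisusiveogf/ is unchanged.
Rule 4 (intervocalic voicing): /s/ is a voiceless obstruent between vowels /a/ and /u/, so it voices to [z]. /s/ is a voiceless obstruent between vowels /i/ and /u/, so it voices to [z]. /s/ is a voiceless obstruent between vowels /u/ and /i/, so it voices to [z]. /vrasuovisusiveogf/ → vrazuovizuziveogf.
Rule 5 (final cluster simplification): /f/ is the second consonant of a word-final cluster /gf/, so it deletes. /vrazuovizuziveogf/ → vrazuovizuziveog.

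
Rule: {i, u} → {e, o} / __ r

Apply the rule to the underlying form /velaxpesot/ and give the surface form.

velaxpesot

No segment of /velaxpesot/ meets the structural description of the rule, so the form surfaces unchanged.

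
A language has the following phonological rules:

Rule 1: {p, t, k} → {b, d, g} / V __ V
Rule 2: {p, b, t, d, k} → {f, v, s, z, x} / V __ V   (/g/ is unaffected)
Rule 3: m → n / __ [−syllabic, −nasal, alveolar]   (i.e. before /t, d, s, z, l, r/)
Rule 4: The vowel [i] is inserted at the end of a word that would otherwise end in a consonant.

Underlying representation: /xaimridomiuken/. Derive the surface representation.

xainrizomiugeni

Rule 1 (intervocalic voicing): /k/ is a voiceless stop between vowels /u/ and /e/, so it voices to [g]. /xaimridomiuken/ → xaimridomiugen.
Rule 2 (intervocalic spirantization): /d/ is a stop between vowels /i/ and /o/, so it spirantizes to the fricative [z]. /xaimridomiugen/ → xaimrizomiugen.
Rule 3 (nasal place assimilation): /m/ precedes the alveolar consonant /r/, so it assimilates in place to [n]. /xaimrizomiugen/ → xainrizomiugen.
Rule 4 (final i-epenthesis): the form ends in the consonant /n/, so [i] is inserted word-finally. /xainrizomiugen/ → xainrizomiugeni.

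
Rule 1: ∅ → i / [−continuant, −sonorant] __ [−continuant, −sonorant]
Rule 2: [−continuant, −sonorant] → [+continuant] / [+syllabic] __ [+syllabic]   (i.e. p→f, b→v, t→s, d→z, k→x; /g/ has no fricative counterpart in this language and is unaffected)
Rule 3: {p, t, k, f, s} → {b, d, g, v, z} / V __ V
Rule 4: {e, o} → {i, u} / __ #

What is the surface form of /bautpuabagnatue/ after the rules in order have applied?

bauzivuavagnazui

Rule 1 (stop-cluster i-epenthesis): /t/ and /p/ form a stop–stop cluster, so [i] is inserted between them. /bautpuabagnatue/ → bautipuabagnatue.
Rule 2 (intervocalic spirantization): /t/ is a stop between vowels /u/ and /i/, so it spirantizes to the fricative [s]. /p/ is a stop between vowels /i/ and /u/, so it spirantizes to the fricative [f]. /b/ is a stop between vowels /a/ and /a/, so it spirantizes to the fricative [v]. /t/ is a stop between vowels /a/ and /u/, so it spirantizes to the fricative [s]. /bautipuabagnatue/ → bausifuavagnasue.
Rule 3 (intervocalic voicing): /s/ is a voiceless obstruent between vowels /u/ and /i/, so it voices to [z]. /f/ is a voiceless obstruent between vowels /i/ and /u/, so it voices to [v]. /s/ is a voiceless obstruent between vowels /a/ and /u/, so it voices to [z]. /bausifuavagnasue/ → bauzivuavagnazue.
Rule 4 (final vowel raising): /e/ is a mid vowel in word-final position, so it raises to [i]. /bauzivuavagnazue/ → bauzivuavagnazui.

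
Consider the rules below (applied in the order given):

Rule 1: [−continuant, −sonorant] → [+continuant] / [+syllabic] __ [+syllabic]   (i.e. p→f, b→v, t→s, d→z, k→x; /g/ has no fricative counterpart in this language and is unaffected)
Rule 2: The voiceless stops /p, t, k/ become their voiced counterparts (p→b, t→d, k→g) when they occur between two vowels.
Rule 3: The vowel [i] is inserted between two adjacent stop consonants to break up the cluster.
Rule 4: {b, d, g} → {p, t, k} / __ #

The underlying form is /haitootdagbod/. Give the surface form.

Rule 1 (intervocalic spirantization): /t/ is a stop between vowels /i/ and /o/, so it spirantizes to the fricative [s]. /haitootdagbod/ → haisootdagbod.
Rule 2 (intervocalic voicing): no segment meets the environment; /haisootdagbod/ is unchanged.
Rule 3 (stop-cluster i-epenthesis): /t/ and /d/ form a stop–stop cluster, so [i] is inserted between them. /g/ and /b/ form a stop–stop cluster, so [i] is inserted between them. /haisootdagbod/ → haisootidagibod.
Rule 4 (final devoicing): /d/ is a voiced stop in word-final position, so it devoices to [t]. /haisootidagibod/ → haisootidagibot.

haisootidagibot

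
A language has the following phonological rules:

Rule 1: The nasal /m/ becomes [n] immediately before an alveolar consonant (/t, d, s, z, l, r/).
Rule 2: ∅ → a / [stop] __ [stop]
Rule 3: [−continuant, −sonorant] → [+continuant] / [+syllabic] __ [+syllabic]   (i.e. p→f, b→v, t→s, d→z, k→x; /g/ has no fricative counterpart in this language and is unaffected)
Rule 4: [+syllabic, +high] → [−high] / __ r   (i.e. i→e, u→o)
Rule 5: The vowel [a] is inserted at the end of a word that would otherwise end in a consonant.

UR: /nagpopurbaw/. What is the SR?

nagafoforbawa

Rule 1 (nasal place assimilation): no segment meets the environment; /nagpopurbaw/ is unchanged.
Rule 2 (stop-cluster a-epenthesis): /g/ and /p/ form a stop–stop cluster, so [a] is inserted between them. /nagpopurbaw/ → nagapopurbaw.
Rule 3 (intervocalic spirantization): /p/ is a stop between vowels /a/ and /o/, so it spirantizes to the fricative [f]. /p/ is a stop between vowels /o/ and /u/, so it spirantizes to the fricative [f]. /nagapopurbaw/ → nagafofurbaw.
Rule 4 (pre-rhotic lowering): /u/ is a high vowel immediately before /r/, so it lowers to [o]. /nagafofurbaw/ → nagafoforbaw.
Rule 5 (final a-epenthesis): the form ends in the consonant /w/, so [a] is inserted word-finally. /nagafoforbaw/ → nagafoforbawa.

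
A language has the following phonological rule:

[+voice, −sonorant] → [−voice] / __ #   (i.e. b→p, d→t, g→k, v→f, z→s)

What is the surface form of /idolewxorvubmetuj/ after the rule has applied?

No segment of /idolewxorvubmetuj/ meets the structural description of the rule, so the form surfaces unchanged.

idolewxorvubmetuj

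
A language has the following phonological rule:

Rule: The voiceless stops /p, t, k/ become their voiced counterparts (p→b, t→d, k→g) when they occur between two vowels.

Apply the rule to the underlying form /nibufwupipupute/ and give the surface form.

nibufwubibubude

/p/ is a voiceless stop between vowels /u/ and /i/, so it voices to [b].
/p/ is a voiceless stop between vowels /i/ and /u/, so it voices to [b].
/p/ is a voiceless stop between vowels /u/ and /u/, so it voices to [b].
/t/ is a voiceless stop between vowels /u/ and /e/, so it voices to [d].
Surface form: [nibufwubibubude].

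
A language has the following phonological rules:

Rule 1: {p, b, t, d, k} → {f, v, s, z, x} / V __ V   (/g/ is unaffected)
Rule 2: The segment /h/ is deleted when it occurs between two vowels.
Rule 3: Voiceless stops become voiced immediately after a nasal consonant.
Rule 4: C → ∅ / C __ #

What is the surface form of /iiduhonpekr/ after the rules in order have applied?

Rule 1 (intervocalic spirantization): /d/ is a stop between vowels /i/ and /u/, so it spirantizes to the fricative [z]. /iiduhonpekr/ → iizuhonpekr.
Rule 2 (intervocalic h-deletion): /h/ occurs between vowels /u/ and /o/, so it deletes. /iizuhonpekr/ → iizuonpekr.
Rule 3 (post-nasal voicing): /p/ is a voiceless stop immediately after the nasal /n/, so it voices to [b]. /iizuonpekr/ → iizuonbekr.
Rule 4 (final cluster simplification): /r/ is the second consonant of a word-final cluster /kr/, so it deletes. /iizuonbekr/ → iizuonbek.

iizuonbek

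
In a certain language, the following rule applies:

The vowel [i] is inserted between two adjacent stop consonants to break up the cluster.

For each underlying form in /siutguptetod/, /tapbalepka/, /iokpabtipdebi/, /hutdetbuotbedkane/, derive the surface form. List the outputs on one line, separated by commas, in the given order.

/siutguptetod/: /t/ and /g/ form a stop–stop cluster, so [i] is inserted between them. /p/ and /t/ form a stop–stop cluster, so [i] is inserted between them. → [siutigupitetod].
/tapbalepka/: /p/ and /b/ form a stop–stop cluster, so [i] is inserted between them. /p/ and /k/ form a stop–stop cluster, so [i] is inserted between them. → [tapibalepika].
/iokpabtipdebi/: /k/ and /p/ form a stop–stop cluster, so [i] is inserted between them. /b/ and /t/ form a stop–stop cluster, so [i] is inserted between them. /p/ and /d/ form a stop–stop cluster, so [i] is inserted between them. → [iokipabitipidebi].
/hutdetbuotbedkane/: /t/ and /d/ form a stop–stop cluster, so [i] is inserted between them. /t/ and /b/ form a stop–stop cluster, so [i] is inserted between them. /t/ and /b/ form a stop–stop cluster, so [i] is inserted between them. /d/ and /k/ form a stop–stop cluster, so [i] is inserted between them. → [hutidetibuotibedikane].

siutigupitetod, tapibalepika, iokipabitipidebi, hutidetibuotibedikane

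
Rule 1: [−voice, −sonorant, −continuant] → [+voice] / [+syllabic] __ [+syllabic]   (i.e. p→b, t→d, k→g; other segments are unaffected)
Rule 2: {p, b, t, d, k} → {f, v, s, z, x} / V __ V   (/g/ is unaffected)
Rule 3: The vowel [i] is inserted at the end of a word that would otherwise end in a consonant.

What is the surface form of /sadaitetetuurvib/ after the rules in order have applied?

sazaizezezuurvibi

Rule 1 (intervocalic voicing): /t/ is a voiceless stop between vowels /i/ and /e/, so it voices to [d]. /t/ is a voiceless stop between vowels /e/ and /e/, so it voices to [d]. /t/ is a voiceless stop between vowels /e/ and /u/, so it voices to [d]. /sadaitetetuurvib/ → sadaidededuurvib.
Rule 2 (intervocalic spirantization): /d/ is a stop between vowels /a/ and /a/, so it spirantizes to the fricative [z]. /d/ is a stop between vowels /i/ and /e/, so it spirantizes to the fricative [z]. /d/ is a stop between vowels /e/ and /e/, so it spirantizes to the fricative [z]. /d/ is a stop between vowels /e/ and /u/, so it spirantizes to the fricative [z]. /sadaidededuurvib/ → sazaizezezuurvib.
Rule 3 (final i-epenthesis): the form ends in the consonant /b/, so [i] is inserted word-finally. /sazaizezezuurvib/ → sazaizezezuurvibi.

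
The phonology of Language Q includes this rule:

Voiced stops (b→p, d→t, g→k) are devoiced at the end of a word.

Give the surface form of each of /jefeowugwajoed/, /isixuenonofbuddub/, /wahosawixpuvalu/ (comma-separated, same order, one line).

jefeowugwajoet, isixuenonofbuddup, wahosawixpuvalu

/jefeowugwajoed/: /d/ is a voiced stop in word-final position, so it devoices to [t]. → [jefeowugwajoet].
/isixuenonofbuddub/: /b/ is a voiced stop in word-final position, so it devoices to [p]. → [isixuenonofbuddup].
/wahosawixpuvalu/: the rule's environment is not met; surfaces unchanged as [wahosawixpuvalu].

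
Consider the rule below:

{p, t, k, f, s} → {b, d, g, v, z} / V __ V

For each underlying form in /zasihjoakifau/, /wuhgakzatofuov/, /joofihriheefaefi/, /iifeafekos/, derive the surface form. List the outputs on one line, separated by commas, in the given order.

zazihjoagivau, wuhgakzadovuov, joovihriheevaevi, iiveavegos

/zasihjoakifau/: /s/ is a voiceless obstruent between vowels /a/ and /i/, so it voices to [z]. /k/ is a voiceless obstruent between vowels /a/ and /i/, so it voices to [g]. /f/ is a voiceless obstruent between vowels /i/ and /a/, so it voices to [v]. → [zazihjoagivau].
/wuhgakzatofuov/: /t/ is a voiceless obstruent between vowels /a/ and /o/, so it voices to [d]. /f/ is a voiceless obstruent between vowels /o/ and /u/, so it voices to [v]. → [wuhgakzadovuov].
/joofihriheefaefi/: /f/ is a voiceless obstruent between vowels /o/ and /i/, so it voices to [v]. /f/ is a voiceless obstruent between vowels /e/ and /a/, so it voices to [v]. /f/ is a voiceless obstruent between vowels /e/ and /i/, so it voices to [v]. → [joovihriheevaevi].
/iifeafekos/: /f/ is a voiceless obstruent between vowels /i/ and /e/, so it voices to [v]. /f/ is a voiceless obstruent between vowels /a/ and /e/, so it voices to [v]. /k/ is a voiceless obstruent between vowels /e/ and /o/, so it voices to [g]. → [iiveavegos].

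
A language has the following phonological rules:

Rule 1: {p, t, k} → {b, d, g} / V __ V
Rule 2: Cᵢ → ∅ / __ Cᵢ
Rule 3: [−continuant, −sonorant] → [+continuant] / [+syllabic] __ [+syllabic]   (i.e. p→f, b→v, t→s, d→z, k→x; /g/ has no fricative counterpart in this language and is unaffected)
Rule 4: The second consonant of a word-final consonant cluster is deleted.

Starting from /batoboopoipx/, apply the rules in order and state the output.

bazovoovoip

Rule 1 (intervocalic voicing): /t/ is a voiceless stop between vowels /a/ and /o/, so it voices to [d]. /p/ is a voiceless stop between vowels /o/ and /o/, so it voices to [b]. /batoboopoipx/ → badobooboipx.
Rule 2 (degemination): no segment meets the environment; /badobooboipx/ is unchanged.
Rule 3 (intervocalic spirantization): /d/ is a stop between vowels /a/ and /o/, so it spirantizes to the fricative [z]. /b/ is a stop between vowels /o/ and /o/, so it spirantizes to the fricative [v]. /b/ is a stop between vowels /o/ and /o/, so it spirantizes to the fricative [v]. /badobooboipx/ → bazovoovoipx.
Rule 4 (final cluster simplification): /x/ is the second consonant of a word-final cluster /px/, so it deletes. /bazovoovoipx/ → bazovoovoip.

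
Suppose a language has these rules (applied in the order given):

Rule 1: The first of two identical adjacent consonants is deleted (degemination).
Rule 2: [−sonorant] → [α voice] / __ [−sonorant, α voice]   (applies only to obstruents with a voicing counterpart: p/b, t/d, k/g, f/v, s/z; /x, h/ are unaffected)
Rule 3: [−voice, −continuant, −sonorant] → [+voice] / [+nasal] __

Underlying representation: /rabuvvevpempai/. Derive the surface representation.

Rule 1 (degemination): /vv/ is a geminate; the first /v/ deletes. /rabuvvevpempai/ → rabuvevpempai.
Rule 2 (regressive voicing assimilation): /v/ precedes the voiceless obstruent /p/, so it devoices to [f] by assimilation. /rabuvevpempai/ → rabuvefpempai.
Rule 3 (post-nasal voicing): /p/ is a voiceless stop immediately after the nasal /m/, so it voices to [b]. /rabuvefpempai/ → rabuvefpembai.

rabuvefpembai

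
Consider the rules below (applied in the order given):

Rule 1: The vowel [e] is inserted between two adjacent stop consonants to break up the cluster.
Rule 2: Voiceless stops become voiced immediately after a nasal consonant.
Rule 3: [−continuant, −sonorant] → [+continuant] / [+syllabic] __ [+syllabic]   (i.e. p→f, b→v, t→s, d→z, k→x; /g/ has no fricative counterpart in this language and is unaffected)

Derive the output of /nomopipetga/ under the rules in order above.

Rule 1 (stop-cluster e-epenthesis): /t/ and /g/ form a stop–stop cluster, so [e] is inserted between them. /nomopipetga/ → nomopipetega.
Rule 2 (post-nasal voicing): no segment meets the environment; /nomopipetega/ is unchanged.
Rule 3 (intervocalic spirantization): /p/ is a stop between vowels /o/ and /i/, so it spirantizes to the fricative [f]. /p/ is a stop between vowels /i/ and /e/, so it spirantizes to the fricative [f]. /t/ is a stop between vowels /e/ and /e/, so it spirantizes to the fricative [s]. /nomopipetega/ → nomofifesega.

nomofifesega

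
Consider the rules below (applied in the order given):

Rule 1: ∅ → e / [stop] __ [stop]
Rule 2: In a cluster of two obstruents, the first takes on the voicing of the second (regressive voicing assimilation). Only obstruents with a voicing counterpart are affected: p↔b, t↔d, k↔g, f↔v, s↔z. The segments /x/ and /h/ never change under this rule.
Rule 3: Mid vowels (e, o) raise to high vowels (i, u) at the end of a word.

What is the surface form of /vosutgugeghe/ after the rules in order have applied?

Rule 1 (stop-cluster e-epenthesis): /t/ and /g/ form a stop–stop cluster, so [e] is inserted between them. /vosutgugeghe/ → vosutegugeghe.
Rule 2 (regressive voicing assimilation): /g/ precedes the voiceless obstruent /h/, so it devoices to [k] by assimilation. /vosutegugeghe/ → vosutegugekhe.
Rule 3 (final vowel raising): /e/ is a mid vowel in word-final position, so it raises to [i]. /vosutegugekhe/ → vosutegugekhi.

vosutegugekhi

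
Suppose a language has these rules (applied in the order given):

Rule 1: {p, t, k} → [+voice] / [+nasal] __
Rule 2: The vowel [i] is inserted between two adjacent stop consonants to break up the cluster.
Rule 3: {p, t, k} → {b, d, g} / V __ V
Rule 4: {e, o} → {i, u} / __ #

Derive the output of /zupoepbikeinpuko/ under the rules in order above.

Rule 1 (post-nasal voicing): /p/ is a voiceless stop immediately after the nasal /n/, so it voices to [b]. /zupoepbikeinpuko/ → zupoepbikeinbuko.
Rule 2 (stop-cluster i-epenthesis): /p/ and /b/ form a stop–stop cluster, so [i] is inserted between them. /zupoepbikeinbuko/ → zupoepibikeinbuko.
Rule 3 (intervocalic voicing): /p/ is a voiceless stop between vowels /u/ and /o/, so it voices to [b]. /p/ is a voiceless stop between vowels /e/ and /i/, so it voices to [b]. /k/ is a voiceless stop between vowels /i/ and /e/, so it voices to [g]. /k/ is a voiceless stop between vowels /u/ and /o/, so it voices to [g]. /zupoepibikeinbuko/ → zuboebibigeinbugo.
Rule 4 (final vowel raising): /o/ is a mid vowel in word-final position, so it raises to [u]. /zuboebibigeinbugo/ → zuboebibigeinbugu.

zuboebibigeinbugu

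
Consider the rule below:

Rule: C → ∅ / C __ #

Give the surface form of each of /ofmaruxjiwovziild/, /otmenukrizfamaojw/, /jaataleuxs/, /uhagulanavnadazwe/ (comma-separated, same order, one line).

ofmaruxjiwovziil, otmenukrizfamaoj, jaataleux, uhagulanavnadazwe

/ofmaruxjiwovziild/: /d/ is the second consonant of a word-final cluster /ld/, so it deletes. → [ofmaruxjiwovziil].
/otmenukrizfamaojw/: /w/ is the second consonant of a word-final cluster /jw/, so it deletes. → [otmenukrizfamaoj].
/jaataleuxs/: /s/ is the second consonant of a word-final cluster /xs/, so it deletes. → [jaataleux].
/uhagulanavnadazwe/: the rule's environment is not met; surfaces unchanged as [uhagulanavnadazwe].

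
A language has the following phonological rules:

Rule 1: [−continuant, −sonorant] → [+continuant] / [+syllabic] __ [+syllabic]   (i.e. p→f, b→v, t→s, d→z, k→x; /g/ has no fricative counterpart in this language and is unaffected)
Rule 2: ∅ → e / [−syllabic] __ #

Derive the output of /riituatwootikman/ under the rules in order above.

Rule 1 (intervocalic spirantization): /t/ is a stop between vowels /i/ and /u/, so it spirantizes to the fricative [s]. /t/ is a stop between vowels /o/ and /i/, so it spirantizes to the fricative [s]. /riituatwootikman/ → riisuatwoosikman.
Rule 2 (final e-epenthesis): the form ends in the consonant /n/, so [e] is inserted word-finally. /riisuatwoosikman/ → riisuatwoosikmane.

riisuatwoosikmane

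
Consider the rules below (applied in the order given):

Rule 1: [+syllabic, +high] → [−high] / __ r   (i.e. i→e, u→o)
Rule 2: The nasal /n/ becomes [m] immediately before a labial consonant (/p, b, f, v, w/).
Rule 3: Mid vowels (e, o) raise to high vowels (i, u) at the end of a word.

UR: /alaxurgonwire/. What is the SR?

alaxorgomweri

Rule 1 (pre-rhotic lowering): /u/ is a high vowel immediately before /r/, so it lowers to [o]. /i/ is a high vowel immediately before /r/, so it lowers to [e]. /alaxurgonwire/ → alaxorgonwere.
Rule 2 (nasal place assimilation): /n/ precedes the labial consonant /w/, so it assimilates in place to [m]. /alaxorgonwere/ → alaxorgomwere.
Rule 3 (final vowel raising): /e/ is a mid vowel in word-final position, so it raises to [i]. /alaxorgomwere/ → alaxorgomweri.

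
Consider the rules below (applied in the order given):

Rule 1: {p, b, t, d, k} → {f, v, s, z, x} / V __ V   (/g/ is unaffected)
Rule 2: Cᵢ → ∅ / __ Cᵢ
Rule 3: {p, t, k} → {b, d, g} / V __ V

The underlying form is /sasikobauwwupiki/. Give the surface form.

Rule 1 (intervocalic spirantization): /k/ is a stop between vowels /i/ and /o/, so it spirantizes to the fricative [x]. /b/ is a stop between vowels /o/ and /a/, so it spirantizes to the fricative [v]. /p/ is a stop between vowels /u/ and /i/, so it spirantizes to the fricative [f]. /k/ is a stop between vowels /i/ and /i/, so it spirantizes to the fricative [x]. /sasikobauwwupiki/ → sasixovauwwufixi.
Rule 2 (degemination): /ww/ is a geminate; the first /w/ deletes. /sasixovauwwufixi/ → sasixovauwufixi.
Rule 3 (intervocalic voicing): no segment meets the environment; /sasixovauwufixi/ is unchanged.

sasixovauwufixi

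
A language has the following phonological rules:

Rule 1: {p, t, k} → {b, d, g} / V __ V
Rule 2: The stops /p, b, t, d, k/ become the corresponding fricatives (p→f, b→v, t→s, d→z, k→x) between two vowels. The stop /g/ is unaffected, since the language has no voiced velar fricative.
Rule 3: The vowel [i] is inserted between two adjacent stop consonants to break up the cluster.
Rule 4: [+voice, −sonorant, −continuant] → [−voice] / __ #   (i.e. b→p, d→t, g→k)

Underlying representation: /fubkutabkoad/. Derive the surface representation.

fubikuzabikoat

Rule 1 (intervocalic voicing): /t/ is a voiceless stop between vowels /u/ and /a/, so it voices to [d]. /fubkutabkoad/ → fubkudabkoad.
Rule 2 (intervocalic spirantization): /d/ is a stop between vowels /u/ and /a/, so it spirantizes to the fricative [z]. /fubkudabkoad/ → fubkuzabkoad.
Rule 3 (stop-cluster i-epenthesis): /b/ and /k/ form a stop–stop cluster, so [i] is inserted between them. /b/ and /k/ form a stop–stop cluster, so [i] is inserted between them. /fubkuzabkoad/ → fubikuzabikoad.
Rule 4 (final devoicing): /d/ is a voiced stop in word-final position, so it devoices to [t]. /fubikuzabikoad/ → fubikuzabikoat.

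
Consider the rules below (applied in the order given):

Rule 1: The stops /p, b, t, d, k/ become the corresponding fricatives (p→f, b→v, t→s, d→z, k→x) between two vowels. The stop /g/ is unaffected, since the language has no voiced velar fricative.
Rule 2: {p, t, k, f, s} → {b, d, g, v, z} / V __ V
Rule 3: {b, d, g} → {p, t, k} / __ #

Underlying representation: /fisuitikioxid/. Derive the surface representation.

fizuizixioxit

Rule 1 (intervocalic spirantization): /t/ is a stop between vowels /i/ and /i/, so it spirantizes to the fricative [s]. /k/ is a stop between vowels /i/ and /i/, so it spirantizes to the fricative [x]. /fisuitikioxid/ → fisuisixioxid.
Rule 2 (intervocalic voicing): /s/ is a voiceless obstruent between vowels /i/ and /u/, so it voices to [z]. /s/ is a voiceless obstruent between vowels /i/ and /i/, so it voices to [z]. /fisuisixioxid/ → fizuizixioxid.
Rule 3 (final devoicing): /d/ is a voiced stop in word-final position, so it devoices to [t]. /fizuizixioxid/ → fizuizixioxit.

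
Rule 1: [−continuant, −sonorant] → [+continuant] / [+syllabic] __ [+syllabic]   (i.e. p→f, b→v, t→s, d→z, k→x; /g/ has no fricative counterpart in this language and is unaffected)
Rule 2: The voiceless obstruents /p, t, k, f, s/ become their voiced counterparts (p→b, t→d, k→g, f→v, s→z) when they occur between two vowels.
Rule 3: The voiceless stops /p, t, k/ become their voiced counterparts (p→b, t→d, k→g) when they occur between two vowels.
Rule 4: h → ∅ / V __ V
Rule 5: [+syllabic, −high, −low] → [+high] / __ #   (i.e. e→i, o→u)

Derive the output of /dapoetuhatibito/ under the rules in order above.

davoezuazivizu

Rule 1 (intervocalic spirantization): /p/ is a stop between vowels /a/ and /o/, so it spirantizes to the fricative [f]. /t/ is a stop between vowels /e/ and /u/, so it spirantizes to the fricative [s]. /t/ is a stop between vowels /a/ and /i/, so it spirantizes to the fricative [s]. /b/ is a stop between vowels /i/ and /i/, so it spirantizes to the fricative [v]. /t/ is a stop between vowels /i/ and /o/, so it spirantizes to the fricative [s]. /dapoetuhatibito/ → dafoesuhasiviso.
Rule 2 (intervocalic voicing): /f/ is a voiceless obstruent between vowels /a/ and /o/, so it voices to [v]. /s/ is a voiceless obstruent between vowels /e/ and /u/, so it voices to [z]. /s/ is a voiceless obstruent between vowels /a/ and /i/, so it voices to [z]. /s/ is a voiceless obstruent between vowels /i/ and /o/, so it voices to [z]. /dafoesuhasiviso/ → davoezuhazivizo.
Rule 3 (intervocalic voicing): no segment meets the environment; /davoezuhazivizo/ is unchanged.
Rule 4 (intervocalic h-deletion): /h/ occurs between vowels /u/ and /a/, so it deletes. /davoezuhazivizo/ → davoezuazivizo.
Rule 5 (final vowel raising): /o/ is a mid vowel in word-final position, so it raises to [u]. /davoezuazivizo/ → davoezuazivizu.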